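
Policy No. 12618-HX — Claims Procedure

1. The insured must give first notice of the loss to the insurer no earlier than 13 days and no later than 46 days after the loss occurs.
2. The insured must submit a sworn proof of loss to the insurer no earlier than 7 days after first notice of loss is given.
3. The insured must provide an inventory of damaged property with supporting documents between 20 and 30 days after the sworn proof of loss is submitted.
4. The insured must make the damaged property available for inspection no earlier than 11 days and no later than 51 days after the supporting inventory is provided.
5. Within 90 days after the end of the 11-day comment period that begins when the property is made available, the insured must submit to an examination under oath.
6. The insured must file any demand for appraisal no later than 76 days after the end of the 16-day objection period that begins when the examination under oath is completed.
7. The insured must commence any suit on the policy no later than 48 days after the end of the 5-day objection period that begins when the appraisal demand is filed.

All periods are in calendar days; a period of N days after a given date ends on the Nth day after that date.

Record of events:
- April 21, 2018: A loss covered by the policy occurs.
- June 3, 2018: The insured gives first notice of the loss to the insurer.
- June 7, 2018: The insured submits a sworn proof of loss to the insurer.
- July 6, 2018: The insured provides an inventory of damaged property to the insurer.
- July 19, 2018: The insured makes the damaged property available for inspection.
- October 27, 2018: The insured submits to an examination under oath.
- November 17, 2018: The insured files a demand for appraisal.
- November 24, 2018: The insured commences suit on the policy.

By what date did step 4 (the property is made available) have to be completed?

August 26, 2018

Step 4 runs from July 6, 2018, when the supporting inventory is provided. The window is 11–51 days after July 6, 2018; it closes on August 26, 2018.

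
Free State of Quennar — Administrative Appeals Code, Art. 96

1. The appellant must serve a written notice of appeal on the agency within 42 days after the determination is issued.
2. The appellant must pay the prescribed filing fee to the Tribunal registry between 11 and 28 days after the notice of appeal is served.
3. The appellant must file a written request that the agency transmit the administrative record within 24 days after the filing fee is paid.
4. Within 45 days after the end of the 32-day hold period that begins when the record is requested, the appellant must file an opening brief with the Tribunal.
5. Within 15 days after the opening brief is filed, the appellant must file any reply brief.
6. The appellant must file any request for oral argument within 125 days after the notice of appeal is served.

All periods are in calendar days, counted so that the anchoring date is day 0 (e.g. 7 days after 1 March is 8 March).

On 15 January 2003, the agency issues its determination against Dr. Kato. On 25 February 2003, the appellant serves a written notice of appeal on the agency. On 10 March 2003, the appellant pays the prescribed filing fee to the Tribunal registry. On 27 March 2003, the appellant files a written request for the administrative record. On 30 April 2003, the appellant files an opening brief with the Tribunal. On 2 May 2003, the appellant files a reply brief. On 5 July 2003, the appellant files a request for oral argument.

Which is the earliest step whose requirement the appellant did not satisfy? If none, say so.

Step 1 — counting 42 days from 15 January 2003 (when the determination is issued) gives a deadline of 26 February 2003; completed 25 February 2003, before the deadline.
Step 2 — 11 and 28 days from 25 February 2003 (when the notice of appeal is served) are 8 March 2003 and 25 March 2003 respectively; done 10 March 2003, which is between those dates.
Step 3 — counting 24 days from 10 March 2003 (when the filing fee is paid) gives a deadline of 3 April 2003; done 27 March 2003 — timely.
Step 4 — counting 45 days from 28 April 2003 (end of the 32-day hold period, which began when the record is requested on 27 March 2003) gives a deadline of 12 June 2003; done 30 April 2003 — timely.
Step 5 — counting 15 days from 30 April 2003 (when the opening brief is filed) gives a deadline of 15 May 2003; completed 2 May 2003, before the deadline.
Step 6 — counting 125 days from 25 February 2003 (when the notice of appeal is served) gives a deadline of 30 June 2003; 5 July 2003 misses that deadline by 5 days.
Later steps need not be reached.

Step 6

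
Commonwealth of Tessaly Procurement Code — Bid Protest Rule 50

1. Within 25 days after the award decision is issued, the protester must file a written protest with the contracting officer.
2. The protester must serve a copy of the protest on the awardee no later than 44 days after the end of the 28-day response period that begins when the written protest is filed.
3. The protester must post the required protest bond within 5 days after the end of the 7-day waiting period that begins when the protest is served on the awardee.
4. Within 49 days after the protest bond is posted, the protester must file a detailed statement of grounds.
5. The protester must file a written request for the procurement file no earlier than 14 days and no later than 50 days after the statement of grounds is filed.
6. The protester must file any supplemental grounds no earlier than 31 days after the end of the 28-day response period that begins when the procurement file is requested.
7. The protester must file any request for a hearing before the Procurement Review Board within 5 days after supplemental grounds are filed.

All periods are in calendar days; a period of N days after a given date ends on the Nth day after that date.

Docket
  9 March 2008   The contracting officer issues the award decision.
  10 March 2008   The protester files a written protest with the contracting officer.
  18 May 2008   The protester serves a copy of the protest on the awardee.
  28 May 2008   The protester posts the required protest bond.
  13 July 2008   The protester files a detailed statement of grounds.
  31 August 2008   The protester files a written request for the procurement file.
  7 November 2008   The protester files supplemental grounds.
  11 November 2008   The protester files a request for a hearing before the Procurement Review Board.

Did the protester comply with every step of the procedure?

Yes

(1) due by 9 March 2008 + 25 days = 3 April 2008; done 10 March 2008 — timely.
(2) due by 7 April 2008 + 44 days = 21 May 2008; 18 May 2008 is within that limit.
(3) due by 25 May 2008 + 5 days = 30 May 2008; completed 28 May 2008, before the deadline.
(4) due by 28 May 2008 + 49 days = 16 July 2008; 13 July 2008 is within that limit.
(5) the permitted window runs from 13 July 2008 + 14 = 27 July 2008 to 13 July 2008 + 50 = 1 September 2008; done 31 August 2008, which is between those dates.
(6) permitted from 28 September 2008 + 31 days = 29 October 2008 onward; done 7 November 2008 — permitted.
(7) due by 7 November 2008 + 5 days = 12 November 2008; completed 11 November 2008, before the deadline.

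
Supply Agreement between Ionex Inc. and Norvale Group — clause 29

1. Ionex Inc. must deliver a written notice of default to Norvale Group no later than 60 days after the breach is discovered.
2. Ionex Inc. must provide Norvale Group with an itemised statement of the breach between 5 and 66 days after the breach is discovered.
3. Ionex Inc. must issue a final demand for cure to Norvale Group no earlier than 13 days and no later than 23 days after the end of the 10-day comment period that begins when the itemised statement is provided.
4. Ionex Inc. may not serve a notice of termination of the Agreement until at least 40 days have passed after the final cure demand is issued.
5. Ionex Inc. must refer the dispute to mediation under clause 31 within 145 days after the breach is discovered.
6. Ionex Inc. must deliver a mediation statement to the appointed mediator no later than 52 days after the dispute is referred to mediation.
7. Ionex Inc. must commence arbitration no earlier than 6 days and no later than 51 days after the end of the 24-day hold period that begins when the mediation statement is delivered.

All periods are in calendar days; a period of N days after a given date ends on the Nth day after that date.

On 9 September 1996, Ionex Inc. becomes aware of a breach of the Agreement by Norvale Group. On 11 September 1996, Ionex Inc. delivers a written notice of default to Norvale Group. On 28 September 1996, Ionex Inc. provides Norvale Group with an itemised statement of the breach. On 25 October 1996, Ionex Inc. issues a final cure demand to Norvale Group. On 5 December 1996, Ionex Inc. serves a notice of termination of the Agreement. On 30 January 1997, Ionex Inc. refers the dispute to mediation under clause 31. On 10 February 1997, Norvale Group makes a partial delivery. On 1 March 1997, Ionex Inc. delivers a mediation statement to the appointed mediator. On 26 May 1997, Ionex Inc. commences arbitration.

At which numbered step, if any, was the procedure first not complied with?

(1) due by 9 September 1996 + 60 days = 8 November 1996; completed 11 September 1996, before the deadline.
(2) the permitted window runs from 9 September 1996 + 5 = 14 September 1996 to 9 September 1996 + 66 = 14 November 1996; done 28 September 1996, which is between those dates.
(3) the permitted window runs from 8 October 1996 + 13 = 21 October 1996 to 8 October 1996 + 23 = 31 October 1996; done 25 October 1996 — within the window.
(4) permitted from 25 October 1996 + 40 days = 4 December 1996 onward; done 5 December 1996 — permitted.
(5) due by 9 September 1996 + 145 days = 1 February 1997; done 30 January 1997 — timely.
(6) due by 30 January 1997 + 52 days = 23 March 1997; 1 March 1997 is within that limit.
(7) the permitted window runs from 25 March 1997 + 6 = 31 March 1997 to 25 March 1997 + 51 = 15 May 1997; 26 May 1997 is 11 days past the end of the window.
The analysis stops there.

Step 7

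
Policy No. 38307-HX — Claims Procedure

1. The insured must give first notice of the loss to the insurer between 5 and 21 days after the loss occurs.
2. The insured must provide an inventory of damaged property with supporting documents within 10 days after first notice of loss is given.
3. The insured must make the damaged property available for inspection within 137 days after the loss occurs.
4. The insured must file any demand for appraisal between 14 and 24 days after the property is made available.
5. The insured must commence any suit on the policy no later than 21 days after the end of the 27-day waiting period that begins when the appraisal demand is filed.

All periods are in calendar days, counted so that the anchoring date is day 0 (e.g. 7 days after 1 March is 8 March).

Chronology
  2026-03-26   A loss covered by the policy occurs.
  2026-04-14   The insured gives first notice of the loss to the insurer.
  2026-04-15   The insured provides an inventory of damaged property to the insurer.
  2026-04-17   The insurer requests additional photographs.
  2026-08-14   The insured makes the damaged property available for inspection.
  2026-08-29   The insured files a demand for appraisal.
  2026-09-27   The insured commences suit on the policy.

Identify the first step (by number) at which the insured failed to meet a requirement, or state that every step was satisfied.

Step 3

Step 1: the window is 5–21 days after 2026-03-26 (when the loss occurs), so 2026-03-31 through 2026-04-16; 2026-04-14 falls inside that range.
Step 2: 10 days after 2026-04-14 (when first notice of loss is given) is 2026-04-24; done 2026-04-15 — timely.
Step 3: 137 days after 2026-03-26 (when the loss occurs) is 2026-08-10; 2026-08-14 misses that deadline by 4 days.
The analysis stops there.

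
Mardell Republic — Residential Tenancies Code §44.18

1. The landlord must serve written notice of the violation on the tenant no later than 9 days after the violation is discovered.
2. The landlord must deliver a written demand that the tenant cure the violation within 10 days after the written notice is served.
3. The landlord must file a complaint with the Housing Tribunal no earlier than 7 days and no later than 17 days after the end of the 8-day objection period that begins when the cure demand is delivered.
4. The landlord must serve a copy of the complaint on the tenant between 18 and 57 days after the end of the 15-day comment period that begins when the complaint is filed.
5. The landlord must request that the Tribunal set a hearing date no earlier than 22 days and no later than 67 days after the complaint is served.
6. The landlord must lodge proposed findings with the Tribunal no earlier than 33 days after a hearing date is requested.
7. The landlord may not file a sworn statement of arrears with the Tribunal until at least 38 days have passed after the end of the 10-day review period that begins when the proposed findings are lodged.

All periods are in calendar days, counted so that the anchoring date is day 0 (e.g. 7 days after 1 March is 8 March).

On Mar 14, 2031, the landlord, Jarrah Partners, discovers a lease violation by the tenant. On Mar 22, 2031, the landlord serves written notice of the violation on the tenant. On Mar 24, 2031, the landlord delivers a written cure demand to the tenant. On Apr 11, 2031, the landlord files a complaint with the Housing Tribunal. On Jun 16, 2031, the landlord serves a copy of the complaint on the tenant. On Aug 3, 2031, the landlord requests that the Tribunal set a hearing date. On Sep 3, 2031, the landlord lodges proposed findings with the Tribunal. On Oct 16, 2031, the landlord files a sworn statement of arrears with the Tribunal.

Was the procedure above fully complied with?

(1) due by Mar 14, 2031 + 9 days = Mar 23, 2031; Mar 22, 2031 is within that limit.
(2) due by Mar 22, 2031 + 10 days = Apr 1, 2031; completed Mar 24, 2031, before the deadline.
(3) the permitted window runs from Apr 1, 2031 + 7 = Apr 8, 2031 to Apr 1, 2031 + 17 = Apr 18, 2031; Apr 11, 2031 falls inside that range.
(4) the permitted window runs from Apr 26, 2031 + 18 = May 14, 2031 to Apr 26, 2031 + 57 = Jun 22, 2031; Jun 16, 2031 falls inside that range.
(5) the permitted window runs from Jun 16, 2031 + 22 = Jul 8, 2031 to Jun 16, 2031 + 67 = Aug 22, 2031; done Aug 3, 2031, which is between those dates.
(6) permitted from Aug 3, 2031 + 33 days = Sep 5, 2031 onward; acted on Sep 3, 2031, 2 days prematurely.

No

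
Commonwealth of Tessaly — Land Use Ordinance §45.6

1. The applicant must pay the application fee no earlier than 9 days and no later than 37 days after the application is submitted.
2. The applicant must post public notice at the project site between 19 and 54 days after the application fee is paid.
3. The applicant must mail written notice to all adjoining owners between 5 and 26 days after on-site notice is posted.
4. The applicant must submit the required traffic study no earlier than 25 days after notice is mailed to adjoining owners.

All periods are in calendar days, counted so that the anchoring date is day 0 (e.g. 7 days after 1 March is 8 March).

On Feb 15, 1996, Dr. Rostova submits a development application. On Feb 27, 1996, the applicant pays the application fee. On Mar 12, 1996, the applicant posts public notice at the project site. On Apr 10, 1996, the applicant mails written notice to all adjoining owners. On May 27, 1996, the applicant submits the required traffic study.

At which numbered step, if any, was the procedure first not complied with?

Step 1 — 9 and 37 days from Feb 15, 1996 (when the application is submitted) are Feb 24, 1996 and Mar 23, 1996 respectively; Feb 27, 1996 falls inside that range.
Step 2 — 19 and 54 days from Feb 27, 1996 (when the application fee is paid) are Mar 17, 1996 and Apr 21, 1996 respectively; done Mar 12, 1996 — 5 days before the window opened.

Step 2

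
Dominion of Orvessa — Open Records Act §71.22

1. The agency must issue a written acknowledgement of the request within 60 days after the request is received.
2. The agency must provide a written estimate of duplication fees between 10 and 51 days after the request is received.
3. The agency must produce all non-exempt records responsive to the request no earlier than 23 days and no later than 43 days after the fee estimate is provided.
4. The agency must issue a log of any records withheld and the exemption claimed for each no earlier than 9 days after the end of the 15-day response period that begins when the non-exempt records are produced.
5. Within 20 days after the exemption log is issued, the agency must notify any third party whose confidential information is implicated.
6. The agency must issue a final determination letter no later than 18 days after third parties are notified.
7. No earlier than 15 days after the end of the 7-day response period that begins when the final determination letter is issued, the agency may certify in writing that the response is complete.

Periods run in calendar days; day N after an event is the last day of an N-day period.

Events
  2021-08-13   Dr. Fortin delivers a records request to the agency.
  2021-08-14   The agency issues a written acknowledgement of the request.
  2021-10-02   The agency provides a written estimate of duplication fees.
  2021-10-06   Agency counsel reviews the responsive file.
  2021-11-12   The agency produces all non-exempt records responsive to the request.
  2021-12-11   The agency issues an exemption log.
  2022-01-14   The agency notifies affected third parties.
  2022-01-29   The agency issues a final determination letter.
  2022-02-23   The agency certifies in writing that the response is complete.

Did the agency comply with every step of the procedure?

(1) due by 2021-08-13 + 60 days = 2021-10-12; 2021-08-14 is within that limit.
(2) the permitted window runs from 2021-08-13 + 10 = 2021-08-23 to 2021-08-13 + 51 = 2021-10-03; 2021-10-02 falls inside that range.
(3) the permitted window runs from 2021-10-02 + 23 = 2021-10-25 to 2021-10-02 + 43 = 2021-11-14; done 2021-11-12, which is between those dates.
(4) permitted from 2021-11-27 + 9 days = 2021-12-06 onward; done 2021-12-11, after the minimum wait.
(5) due by 2021-12-11 + 20 days = 2021-12-31; not done until 2022-01-14, 14 days after the deadline.
Later steps need not be reached.

No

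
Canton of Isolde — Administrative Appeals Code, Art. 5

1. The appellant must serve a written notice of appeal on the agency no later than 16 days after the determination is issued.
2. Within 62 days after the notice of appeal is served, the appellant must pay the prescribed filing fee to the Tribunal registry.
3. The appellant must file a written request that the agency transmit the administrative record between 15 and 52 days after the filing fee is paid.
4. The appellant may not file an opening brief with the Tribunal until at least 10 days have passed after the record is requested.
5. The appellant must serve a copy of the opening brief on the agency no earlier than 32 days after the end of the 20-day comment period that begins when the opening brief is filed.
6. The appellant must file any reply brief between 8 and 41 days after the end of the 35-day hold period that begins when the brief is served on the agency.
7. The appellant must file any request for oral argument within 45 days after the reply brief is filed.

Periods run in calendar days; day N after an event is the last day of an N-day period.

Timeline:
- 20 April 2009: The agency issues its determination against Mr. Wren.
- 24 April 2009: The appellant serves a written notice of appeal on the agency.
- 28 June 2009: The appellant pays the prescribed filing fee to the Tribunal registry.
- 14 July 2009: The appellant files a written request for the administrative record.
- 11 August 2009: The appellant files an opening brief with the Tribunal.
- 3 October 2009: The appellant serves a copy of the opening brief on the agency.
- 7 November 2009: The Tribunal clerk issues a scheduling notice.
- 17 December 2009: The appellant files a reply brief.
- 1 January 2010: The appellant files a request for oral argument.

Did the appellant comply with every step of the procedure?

(1) due by 20 April 2009 + 16 days = 6 May 2009; completed 24 April 2009, before the deadline.
(2) due by 24 April 2009 + 62 days = 25 June 2009; not done until 28 June 2009, 3 days after the deadline.

No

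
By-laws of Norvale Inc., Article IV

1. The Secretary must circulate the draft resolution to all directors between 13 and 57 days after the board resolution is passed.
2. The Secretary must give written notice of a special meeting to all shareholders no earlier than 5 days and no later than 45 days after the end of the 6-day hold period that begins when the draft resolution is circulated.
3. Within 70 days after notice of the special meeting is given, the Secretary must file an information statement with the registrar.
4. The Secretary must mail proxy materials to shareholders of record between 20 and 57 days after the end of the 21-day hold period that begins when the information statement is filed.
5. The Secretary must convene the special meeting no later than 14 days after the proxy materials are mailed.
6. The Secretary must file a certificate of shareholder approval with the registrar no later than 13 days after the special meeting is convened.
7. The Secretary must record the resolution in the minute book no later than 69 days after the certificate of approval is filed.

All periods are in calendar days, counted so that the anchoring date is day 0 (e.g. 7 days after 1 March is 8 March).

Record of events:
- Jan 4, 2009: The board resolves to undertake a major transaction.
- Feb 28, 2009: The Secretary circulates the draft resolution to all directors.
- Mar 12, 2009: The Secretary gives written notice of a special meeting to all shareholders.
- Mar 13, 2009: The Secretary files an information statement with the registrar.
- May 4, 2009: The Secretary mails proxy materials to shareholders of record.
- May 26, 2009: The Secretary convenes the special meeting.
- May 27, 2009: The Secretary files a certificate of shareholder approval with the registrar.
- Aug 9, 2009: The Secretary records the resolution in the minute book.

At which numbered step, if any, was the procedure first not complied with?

Step 1: the window is 13–57 days after Jan 4, 2009 (when the board resolution is passed), so Jan 17, 2009 through Mar 2, 2009; done Feb 28, 2009 — within the window.
Step 2: the window is 5–45 days after Mar 6, 2009 (end of the 6-day hold period, which began when the draft resolution is circulated on Feb 28, 2009), so Mar 11, 2009 through Apr 20, 2009; Mar 12, 2009 falls inside that range.
Step 3: 70 days after Mar 12, 2009 (when notice of the special meeting is given) is May 21, 2009; done Mar 13, 2009 — timely.
Step 4: the window is 20–57 days after Apr 3, 2009 (end of the 21-day hold period, which began when the information statement is filed on Mar 13, 2009), so Apr 23, 2009 through May 30, 2009; May 4, 2009 falls inside that range.
Step 5: 14 days after May 4, 2009 (when the proxy materials are mailed) is May 18, 2009; not done until May 26, 2009, 8 days after the deadline.
The procedure was therefore not followed at step 5.

Step 5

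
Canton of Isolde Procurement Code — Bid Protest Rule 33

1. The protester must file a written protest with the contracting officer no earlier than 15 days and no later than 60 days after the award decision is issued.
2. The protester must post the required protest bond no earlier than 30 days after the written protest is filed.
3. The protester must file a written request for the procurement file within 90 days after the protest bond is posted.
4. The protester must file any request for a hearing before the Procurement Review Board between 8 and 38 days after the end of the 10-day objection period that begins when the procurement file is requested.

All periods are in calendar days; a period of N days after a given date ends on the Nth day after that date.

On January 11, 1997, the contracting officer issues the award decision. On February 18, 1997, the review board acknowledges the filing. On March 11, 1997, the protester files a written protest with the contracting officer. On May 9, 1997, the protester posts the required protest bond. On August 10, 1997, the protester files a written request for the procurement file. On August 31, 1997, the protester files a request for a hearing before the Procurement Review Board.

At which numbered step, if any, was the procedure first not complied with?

Step 1: the window is 15–60 days after January 11, 1997 (when the award decision is issued), so January 26, 1997 through March 12, 1997; March 11, 1997 falls inside that range.
Step 2: the earliest permitted date is 30 days after March 11, 1997 (when the written protest is filed), i.e. April 10, 1997; done May 9, 1997, after the minimum wait.
Step 3: 90 days after May 9, 1997 (when the protest bond is posted) is August 7, 1997; August 10, 1997 misses that deadline by 3 days.
Later steps need not be reached.

Step 3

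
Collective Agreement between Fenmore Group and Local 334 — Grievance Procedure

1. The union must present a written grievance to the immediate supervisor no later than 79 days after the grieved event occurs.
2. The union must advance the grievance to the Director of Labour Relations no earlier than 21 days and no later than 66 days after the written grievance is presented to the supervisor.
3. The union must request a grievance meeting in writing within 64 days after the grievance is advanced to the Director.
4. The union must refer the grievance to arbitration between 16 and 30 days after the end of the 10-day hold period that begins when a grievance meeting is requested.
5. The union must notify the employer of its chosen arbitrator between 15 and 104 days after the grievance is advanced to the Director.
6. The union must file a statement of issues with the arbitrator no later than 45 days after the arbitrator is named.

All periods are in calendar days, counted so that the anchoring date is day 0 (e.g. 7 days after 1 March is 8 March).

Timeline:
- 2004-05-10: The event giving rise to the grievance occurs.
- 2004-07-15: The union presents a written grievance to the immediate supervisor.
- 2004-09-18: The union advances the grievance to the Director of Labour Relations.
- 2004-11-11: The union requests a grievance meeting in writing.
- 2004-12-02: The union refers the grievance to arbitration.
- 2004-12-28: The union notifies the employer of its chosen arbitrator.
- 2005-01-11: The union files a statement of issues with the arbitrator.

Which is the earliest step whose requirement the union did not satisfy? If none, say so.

(1) due by 2004-05-10 + 79 days = 2004-07-28; completed 2004-07-15, before the deadline.
(2) the permitted window runs from 2004-07-15 + 21 = 2004-08-05 to 2004-07-15 + 66 = 2004-09-19; done 2004-09-18, which is between those dates.
(3) due by 2004-09-18 + 64 days = 2004-11-21; completed 2004-11-11, before the deadline.
(4) the permitted window runs from 2004-11-21 + 16 = 2004-12-07 to 2004-11-21 + 30 = 2004-12-21; done 2004-12-02 — 5 days before the window opened.
That is the first point of non-compliance.

Step 4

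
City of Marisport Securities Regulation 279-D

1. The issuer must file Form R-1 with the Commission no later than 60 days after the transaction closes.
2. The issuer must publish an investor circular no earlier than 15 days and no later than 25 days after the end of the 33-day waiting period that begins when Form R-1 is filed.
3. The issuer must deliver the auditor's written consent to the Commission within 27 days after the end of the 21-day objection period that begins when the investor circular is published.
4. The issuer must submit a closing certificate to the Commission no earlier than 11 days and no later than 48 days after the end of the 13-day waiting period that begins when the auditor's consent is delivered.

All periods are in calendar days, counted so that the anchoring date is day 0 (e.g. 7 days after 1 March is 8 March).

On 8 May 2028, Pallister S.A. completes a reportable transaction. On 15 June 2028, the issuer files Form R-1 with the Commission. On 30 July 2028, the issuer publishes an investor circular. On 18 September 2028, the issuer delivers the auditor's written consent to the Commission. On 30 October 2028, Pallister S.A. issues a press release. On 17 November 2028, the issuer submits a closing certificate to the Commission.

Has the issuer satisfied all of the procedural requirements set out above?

(1) due by 8 May 2028 + 60 days = 7 July 2028; completed 15 June 2028, before the deadline.
(2) the permitted window runs from 18 July 2028 + 15 = 2 August 2028 to 18 July 2028 + 25 = 12 August 2028; 30 July 2028 is 3 days too early.

No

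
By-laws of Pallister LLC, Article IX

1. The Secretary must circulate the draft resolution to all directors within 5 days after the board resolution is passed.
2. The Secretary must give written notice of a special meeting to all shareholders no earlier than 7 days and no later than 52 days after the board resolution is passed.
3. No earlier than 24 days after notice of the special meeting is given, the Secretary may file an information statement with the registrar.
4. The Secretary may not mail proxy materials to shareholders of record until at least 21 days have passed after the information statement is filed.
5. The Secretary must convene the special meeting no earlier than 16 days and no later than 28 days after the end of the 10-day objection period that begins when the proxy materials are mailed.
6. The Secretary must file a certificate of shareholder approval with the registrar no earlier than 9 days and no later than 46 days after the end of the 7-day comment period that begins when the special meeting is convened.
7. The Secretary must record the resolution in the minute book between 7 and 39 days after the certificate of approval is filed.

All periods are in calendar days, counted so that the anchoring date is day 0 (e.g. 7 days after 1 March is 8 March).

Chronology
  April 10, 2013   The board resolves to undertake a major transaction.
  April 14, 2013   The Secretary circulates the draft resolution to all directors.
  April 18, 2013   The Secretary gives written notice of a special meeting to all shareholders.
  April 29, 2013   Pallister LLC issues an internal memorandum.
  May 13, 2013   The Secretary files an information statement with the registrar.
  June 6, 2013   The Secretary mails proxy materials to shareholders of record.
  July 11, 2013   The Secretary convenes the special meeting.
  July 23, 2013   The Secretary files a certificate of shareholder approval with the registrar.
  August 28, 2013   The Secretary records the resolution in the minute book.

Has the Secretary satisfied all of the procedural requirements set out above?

Step 1: 5 days after April 10, 2013 (when the board resolution is passed) is April 15, 2013; April 14, 2013 is within that limit.
Step 2: the window is 7–52 days after April 10, 2013 (when the board resolution is passed), so April 17, 2013 through June 1, 2013; done April 18, 2013 — within the window.
Step 3: the earliest permitted date is 24 days after April 18, 2013 (when notice of the special meeting is given), i.e. May 12, 2013; done May 13, 2013 — permitted.
Step 4: the earliest permitted date is 21 days after May 13, 2013 (when the information statement is filed), i.e. June 3, 2013; done June 6, 2013, after the minimum wait.
Step 5: the window is 16–28 days after June 16, 2013 (end of the 10-day objection period, which began when the proxy materials are mailed on June 6, 2013), so July 2, 2013 through July 14, 2013; done July 11, 2013 — within the window.
Step 6: the window is 9–46 days after July 18, 2013 (end of the 7-day comment period, which began when the special meeting is convened on July 11, 2013), so July 27, 2013 through September 2, 2013; July 23, 2013 is 4 days too early.

No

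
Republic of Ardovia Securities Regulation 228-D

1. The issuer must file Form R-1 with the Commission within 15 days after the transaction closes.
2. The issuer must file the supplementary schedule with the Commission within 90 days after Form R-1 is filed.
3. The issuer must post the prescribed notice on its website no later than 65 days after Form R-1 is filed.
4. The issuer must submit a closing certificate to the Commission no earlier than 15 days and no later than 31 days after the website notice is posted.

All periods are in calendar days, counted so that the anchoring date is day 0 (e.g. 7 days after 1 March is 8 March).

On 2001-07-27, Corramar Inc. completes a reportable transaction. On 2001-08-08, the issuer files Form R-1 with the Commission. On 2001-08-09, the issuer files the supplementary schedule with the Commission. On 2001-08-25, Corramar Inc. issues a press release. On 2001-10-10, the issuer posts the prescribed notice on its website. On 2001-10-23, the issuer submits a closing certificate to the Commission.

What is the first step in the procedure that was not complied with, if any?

Step 4

(1) due by 2001-07-27 + 15 days = 2001-08-11; 2001-08-08 is within that limit.
(2) due by 2001-08-08 + 90 days = 2001-11-06; 2001-08-09 is within that limit.
(3) due by 2001-08-08 + 65 days = 2001-10-12; done 2001-10-10 — timely.
(4) the permitted window runs from 2001-10-10 + 15 = 2001-10-25 to 2001-10-10 + 31 = 2001-11-10; done 2001-10-23 — 2 days before the window opened.
The analysis stops there.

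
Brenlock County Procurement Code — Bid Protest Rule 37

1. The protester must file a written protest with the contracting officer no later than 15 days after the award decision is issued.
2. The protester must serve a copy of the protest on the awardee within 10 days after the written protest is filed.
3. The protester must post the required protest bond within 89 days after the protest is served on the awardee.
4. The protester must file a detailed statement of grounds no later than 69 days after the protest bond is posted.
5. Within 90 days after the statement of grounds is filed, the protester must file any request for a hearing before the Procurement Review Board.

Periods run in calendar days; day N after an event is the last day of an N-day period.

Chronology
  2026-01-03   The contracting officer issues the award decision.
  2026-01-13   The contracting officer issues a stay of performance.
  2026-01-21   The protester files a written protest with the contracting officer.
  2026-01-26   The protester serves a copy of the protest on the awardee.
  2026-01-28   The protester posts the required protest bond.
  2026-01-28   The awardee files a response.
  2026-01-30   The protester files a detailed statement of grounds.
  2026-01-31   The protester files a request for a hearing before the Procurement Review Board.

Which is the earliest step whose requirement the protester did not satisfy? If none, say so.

Step 1 — counting 15 days from 2026-01-03 (when the award decision is issued) gives a deadline of 2026-01-18; 2026-01-21 misses that deadline by 3 days.
No need to go further; step 1 was not satisfied.

Step 1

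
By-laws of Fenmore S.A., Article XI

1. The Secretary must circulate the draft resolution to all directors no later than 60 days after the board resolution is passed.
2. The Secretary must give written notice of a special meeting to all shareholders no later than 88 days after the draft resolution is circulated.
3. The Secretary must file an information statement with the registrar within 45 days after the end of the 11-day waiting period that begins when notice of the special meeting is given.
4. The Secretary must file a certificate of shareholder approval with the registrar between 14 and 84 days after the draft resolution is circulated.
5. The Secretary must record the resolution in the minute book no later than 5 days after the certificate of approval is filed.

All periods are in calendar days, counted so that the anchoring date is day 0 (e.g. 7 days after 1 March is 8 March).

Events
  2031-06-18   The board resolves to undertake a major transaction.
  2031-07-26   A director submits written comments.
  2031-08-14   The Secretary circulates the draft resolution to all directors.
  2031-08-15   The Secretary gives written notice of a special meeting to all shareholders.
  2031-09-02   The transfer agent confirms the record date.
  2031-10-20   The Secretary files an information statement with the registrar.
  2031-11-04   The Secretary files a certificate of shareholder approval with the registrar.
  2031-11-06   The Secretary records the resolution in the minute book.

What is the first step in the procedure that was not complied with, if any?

Step 1 — counting 60 days from 2031-06-18 (when the board resolution is passed) gives a deadline of 2031-08-17; 2031-08-14 is within that limit.
Step 2 — counting 88 days from 2031-08-14 (when the draft resolution is circulated) gives a deadline of 2031-11-10; done 2031-08-15 — timely.
Step 3 — counting 45 days from 2031-08-26 (end of the 11-day waiting period, which began when notice of the special meeting is given on 2031-08-15) gives a deadline of 2031-10-10; done 2031-10-20 — 10 days late.
No need to go further; step 3 was not satisfied.

Step 3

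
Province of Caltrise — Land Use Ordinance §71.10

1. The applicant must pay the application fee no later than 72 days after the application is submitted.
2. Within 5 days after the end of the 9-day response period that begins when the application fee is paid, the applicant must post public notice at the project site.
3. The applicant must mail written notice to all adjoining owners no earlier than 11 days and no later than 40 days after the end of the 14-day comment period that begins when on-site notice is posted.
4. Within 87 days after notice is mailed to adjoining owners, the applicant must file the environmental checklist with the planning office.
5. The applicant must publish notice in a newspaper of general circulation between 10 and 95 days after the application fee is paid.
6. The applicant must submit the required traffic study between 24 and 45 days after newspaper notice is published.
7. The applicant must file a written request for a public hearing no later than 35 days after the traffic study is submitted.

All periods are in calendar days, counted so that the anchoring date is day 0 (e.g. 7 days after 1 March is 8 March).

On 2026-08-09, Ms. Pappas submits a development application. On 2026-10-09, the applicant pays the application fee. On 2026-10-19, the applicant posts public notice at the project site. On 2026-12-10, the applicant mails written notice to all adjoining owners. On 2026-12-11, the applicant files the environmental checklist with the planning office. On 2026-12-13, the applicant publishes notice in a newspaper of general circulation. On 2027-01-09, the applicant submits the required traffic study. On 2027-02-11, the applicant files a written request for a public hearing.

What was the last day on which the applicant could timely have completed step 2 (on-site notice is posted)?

The application fee is paid on 2026-10-09; the 9-day response period therefore ends 2026-10-18, and step 2 runs from that date. 5 days after 2026-10-18 is 2026-10-23.

2026-10-23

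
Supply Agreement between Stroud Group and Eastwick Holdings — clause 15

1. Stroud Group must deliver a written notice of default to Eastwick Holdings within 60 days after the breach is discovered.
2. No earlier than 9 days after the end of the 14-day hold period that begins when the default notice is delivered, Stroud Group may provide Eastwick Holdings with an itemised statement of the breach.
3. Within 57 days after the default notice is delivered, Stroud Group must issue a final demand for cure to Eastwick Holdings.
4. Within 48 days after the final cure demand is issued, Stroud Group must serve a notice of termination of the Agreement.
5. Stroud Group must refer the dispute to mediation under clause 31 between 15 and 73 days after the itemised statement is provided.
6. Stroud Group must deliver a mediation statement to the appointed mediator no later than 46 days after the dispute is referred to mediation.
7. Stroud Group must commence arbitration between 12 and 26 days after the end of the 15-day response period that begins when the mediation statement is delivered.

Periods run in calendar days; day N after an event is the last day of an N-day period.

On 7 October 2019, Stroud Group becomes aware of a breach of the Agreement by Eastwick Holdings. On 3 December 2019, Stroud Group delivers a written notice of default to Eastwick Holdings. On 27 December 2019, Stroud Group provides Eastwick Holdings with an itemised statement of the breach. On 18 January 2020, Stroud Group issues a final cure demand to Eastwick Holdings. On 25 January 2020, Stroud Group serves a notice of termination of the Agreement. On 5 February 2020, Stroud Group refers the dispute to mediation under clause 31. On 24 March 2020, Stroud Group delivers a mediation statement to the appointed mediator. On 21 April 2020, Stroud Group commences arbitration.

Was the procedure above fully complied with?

No

Step 1: 60 days after 7 October 2019 (when the breach is discovered) is 6 December 2019; 3 December 2019 is within that limit.
Step 2: the earliest permitted date is 9 days after 17 December 2019 (end of the 14-day hold period, which began when the default notice is delivered on 3 December 2019), i.e. 26 December 2019; done 27 December 2019 — permitted.
Step 3: 57 days after 3 December 2019 (when the default notice is delivered) is 29 January 2020; done 18 January 2020 — timely.
Step 4: 48 days after 18 January 2020 (when the final cure demand is issued) is 6 March 2020; 25 January 2020 is within that limit.
Step 5: the window is 15–73 days after 27 December 2019 (when the itemised statement is provided), so 11 January 2020 through 9 March 2020; done 5 February 2020, which is between those dates.
Step 6: 46 days after 5 February 2020 (when the dispute is referred to mediation) is 22 March 2020; done 24 March 2020 — 2 days late.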